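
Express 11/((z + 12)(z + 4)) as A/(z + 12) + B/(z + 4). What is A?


Step 1: Multiply both sides by (z + 12) and set z = -12
Step 2: A = 11 / (-12 + 4)
Step 3: A = 11 / (-8)
Step 4: A = -11/8

-11/8


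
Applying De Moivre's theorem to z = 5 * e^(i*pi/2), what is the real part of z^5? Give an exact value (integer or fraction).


Step 1: By De Moivre's theorem, z^5 = 5^5 * e^(i*5*pi/2) = 3125 * (cos(5*pi/2) + i*sin(5*pi/2))
Step 2: |z|^5 = 5^5 = 3125
Step 3: Reduce the angle mod 2*pi: 5*pi/2 - 2*pi = pi/2
Step 4: cos(pi/2) = 0
Step 5: Re(z^5) = 3125 * 0 = 0

0


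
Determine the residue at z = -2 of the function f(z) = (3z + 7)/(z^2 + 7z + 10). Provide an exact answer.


Step 1: Q(z) = z^2 + 7z + 10 = (z + 2)(z + 5)
Step 2: Q'(z) = 2z + 7
Step 3: Q'(-2) = 3, P(-2) = 1
Step 4: Res = P(-2)/Q'(-2) = 1/3 = 1/3

1/3


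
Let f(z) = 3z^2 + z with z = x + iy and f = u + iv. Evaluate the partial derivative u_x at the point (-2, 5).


Step 1: f(z) = 3(x+iy)^2 + (x+iy) + 0
Step 2: u = 3(x^2 - y^2) + x + 0
Step 3: u_x = 6x + 1
Step 4: At (-2, 5): u_x = -12 + 1 = -11

-11


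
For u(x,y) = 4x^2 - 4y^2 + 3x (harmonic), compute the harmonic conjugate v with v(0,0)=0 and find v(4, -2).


Step 1: v_x = -u_y = 8y + 0
Step 2: v_y = u_x = 8x + 3
Step 3: v = 8xy + 3y + C
Step 4: v(0,0) = 0 => C = 0
Step 5: v(4, -2) = -70

-70


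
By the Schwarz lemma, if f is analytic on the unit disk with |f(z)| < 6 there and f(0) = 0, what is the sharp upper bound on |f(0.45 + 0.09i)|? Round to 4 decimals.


Step 1: g = f/6 maps D -> D with g(0) = 0, so by the Schwarz lemma |g(z)| <= |z|, i.e. |f(z)| <= 6|z|; this is sharp (f(z) = 6z).
Step 2: |z0|^2 = 0.45^2 + 0.09^2 = 0.2106
Step 3: |z0| = sqrt(0.2106) = 0.458912
Step 4: Best bound = 6 * |z0| = 6 * 0.458912 = 2.7535

2.7535


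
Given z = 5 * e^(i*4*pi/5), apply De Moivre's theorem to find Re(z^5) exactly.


Step 1: By De Moivre's theorem, z^5 = 5^5 * e^(i*5*4*pi/5) = 3125 * (cos(4*pi) + i*sin(4*pi))
Step 2: |z|^5 = 5^5 = 3125
Step 3: Reduce the angle mod 2*pi: 4*pi - 4*pi = 0
Step 4: cos(0) = 1
Step 5: Re(z^5) = 3125 * 1 = 3125

3125


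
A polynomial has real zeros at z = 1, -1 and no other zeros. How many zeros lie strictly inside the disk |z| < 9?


Step 1: Check each root:
  z = 1: |1| = 1 < 9
  z = -1: |-1| = 1 < 9
Step 2: Count = 2

2


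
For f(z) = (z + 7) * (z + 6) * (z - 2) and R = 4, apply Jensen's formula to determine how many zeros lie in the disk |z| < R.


Jensen's formula: (1/2pi)*integral log|f(Re^it)|dt = log|f(0)| + sum_{|a_k|<R} log(R/|a_k|)
Step 1: f(0) = 7 * 6 * (-2) = -84
Step 2: log|f(0)| = log|-7| + log|-6| + log|2| = 4.4308
Step 3: Zeros inside |z| < 4: 2
Step 4: Jensen sum = log(4/2) = 0.6931
Step 5: n(R) = number of terms in the Jensen sum = count of zeros inside |z| < 4 = 1

1


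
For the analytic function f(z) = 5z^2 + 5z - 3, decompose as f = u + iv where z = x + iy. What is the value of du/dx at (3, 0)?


Step 1: f(z) = 5(x+iy)^2 + 5(x+iy) - 3
Step 2: u = 5(x^2 - y^2) + 5x - 3
Step 3: u_x = 10x + 5
Step 4: At (3, 0): u_x = 30 + 5 = 35

35


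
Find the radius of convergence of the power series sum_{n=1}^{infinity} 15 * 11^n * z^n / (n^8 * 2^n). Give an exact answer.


Step 1: General term a_n = 15 * 11^n / (n^8 * 2^n)
Step 2: By the root test, |a_n|^(1/n) = 15^(1/n) * 11 / (n^(8/n) * 2) -> 11/2 as n -> infinity (since 15^(1/n) -> 1 and n^(8/n) -> 1)
Step 3: R = 1/lim|a_n|^(1/n) = 2/11

2/11


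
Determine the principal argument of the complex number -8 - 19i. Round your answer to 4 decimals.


Step 1: z = -8 - 19i
Step 2: arg(z) = atan2(-19, -8)
Step 3: arg(z) = -1.9693

-1.9693


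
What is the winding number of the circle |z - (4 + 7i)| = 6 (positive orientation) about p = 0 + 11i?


Step 1: Center c = (4, 7), radius = 6
Step 2: |p - c|^2 = (-4)^2 + 4^2 = 32
Step 3: r^2 = 36
Step 4: |p-c| < r so winding number = 1

1


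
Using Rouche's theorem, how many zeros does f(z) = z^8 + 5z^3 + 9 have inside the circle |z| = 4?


Step 1: On |z| = 4 the three terms have sizes |z^8| = 4^8 = 65536, |5z^3| = 5*4^3 = 320, |9| = 9
Step 2: The dominant term is g(z) = z^8; let h(z) = 5z^3 + 9 so f = g + h
Step 3: On |z| = 4: |g| = 65536 and |h| <= 320 + 9 = 329
Step 4: Since 65536 > 329, |h| < |g| on |z| = 4, so by Rouche f has the same number of zeros as g inside |z| < 4
Step 5: g(z) = z^8 has 8 zeros (all at the origin) inside |z| < 4. Answer = 8

8


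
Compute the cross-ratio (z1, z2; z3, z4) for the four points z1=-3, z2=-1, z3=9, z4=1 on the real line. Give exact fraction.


Step 1: (z1-z3)(z2-z4) = (-12) * (-2) = 24
Step 2: (z1-z4)(z2-z3) = (-4) * (-10) = 40
Step 3: Cross-ratio = 24/40 = 3/5

3/5


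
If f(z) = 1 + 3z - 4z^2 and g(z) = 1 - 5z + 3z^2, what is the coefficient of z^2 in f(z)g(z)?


Step 1: z^2 term in f*g comes from: (1)*(3z^2) + (3z)*(-5z) + (-4z^2)*(1)
Step 2: = 3 - 15 - 4
Step 3: = -16

-16


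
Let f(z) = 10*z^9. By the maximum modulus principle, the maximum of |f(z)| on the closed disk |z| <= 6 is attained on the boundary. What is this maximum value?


Step 1: On |z| = 6, |f(z)| = 10 * |z|^9 = 10 * 6^9
Step 2: By maximum modulus principle, maximum is on boundary.
Step 3: Maximum = 10 * 10077696 = 100776960

100776960


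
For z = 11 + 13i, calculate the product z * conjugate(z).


Step 1: conj(z) = 11 - 13i
Step 2: z * conj(z) = 11^2 + 13^2
Step 3: = 121 + 169 = 290

290


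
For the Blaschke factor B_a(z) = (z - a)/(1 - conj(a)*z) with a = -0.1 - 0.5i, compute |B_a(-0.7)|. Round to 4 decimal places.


Step 1: Numerator z0 - a = -0.7 - (-0.1 - 0.5i) = -0.6 + 0.5i
Step 2: Denominator 1 - conj(a)*z0 = 1 - (-0.1 + 0.5i)*(-0.7) = 0.93 + 0.35i
Step 3: |z0 - a|^2 = (-0.6)^2 + 0.5^2 = 0.61; |1 - conj(a)*z0|^2 = 0.93^2 + 0.35^2 = 0.9874
Step 4: |B_a(-0.7)| = sqrt(0.61 / 0.9874) = sqrt(0.617784)
Step 5: = 0.786

0.786


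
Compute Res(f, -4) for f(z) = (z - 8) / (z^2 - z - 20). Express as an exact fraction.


Step 1: Q(z) = z^2 - z - 20 = (z + 4)(z - 5)
Step 2: Q'(z) = 2z - 1
Step 3: Q'(-4) = -9, P(-4) = -12
Step 4: Res = P(-4)/Q'(-4) = -12/(-9) = 4/3

4/3


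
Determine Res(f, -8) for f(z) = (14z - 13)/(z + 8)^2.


Step 1: Pole of order 2 at z = -8
Step 2: Res = lim d/dz [(z + 8)^2 * f(z)] as z -> -8
Step 3: (z + 8)^2 * f(z) = 14z - 13
Step 4: d/dz[14z - 13] = 14

14


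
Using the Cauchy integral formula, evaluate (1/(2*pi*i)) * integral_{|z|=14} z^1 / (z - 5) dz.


Step 1: f(z) = z^1, a = 5 is inside |z| = 14
Step 2: By Cauchy integral formula: (1/(2pi*i)) * integral = f(a)
Step 3: f(5) = 5^1 = 5

5


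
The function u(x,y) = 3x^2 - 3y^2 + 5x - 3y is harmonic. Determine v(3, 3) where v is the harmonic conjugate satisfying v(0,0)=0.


Step 1: v_x = -u_y = 6y + 3
Step 2: v_y = u_x = 6x + 5
Step 3: v = 6xy + 3x + 5y + C
Step 4: v(0,0) = 0 => C = 0
Step 5: v(3, 3) = 78

78


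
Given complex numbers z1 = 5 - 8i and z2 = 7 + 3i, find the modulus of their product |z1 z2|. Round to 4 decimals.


Step 1: |z1| = sqrt(5^2 + (-8)^2) = sqrt(89)
Step 2: |z2| = sqrt(7^2 + 3^2) = sqrt(58)
Step 3: |z1*z2| = |z1|*|z2| = sqrt(89) * sqrt(58) = sqrt(89 * 58) = sqrt(5162)
Step 4: = 71.8471

71.8471


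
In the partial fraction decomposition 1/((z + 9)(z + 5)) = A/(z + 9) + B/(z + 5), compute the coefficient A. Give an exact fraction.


Step 1: Multiply both sides by (z + 9) and set z = -9
Step 2: A = 1 / (-9 + 5)
Step 3: A = 1 / (-4)
Step 4: A = -1/4

-1/4


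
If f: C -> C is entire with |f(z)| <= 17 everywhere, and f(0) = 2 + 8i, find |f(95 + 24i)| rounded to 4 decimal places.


Step 1: By Liouville's theorem, a bounded entire function is constant.
Step 2: f(z) = f(0) = 2 + 8i for all z.
Step 3: |f(w)| = |2 + 8i| = sqrt(4 + 64)
Step 4: = 8.2462

8.2462


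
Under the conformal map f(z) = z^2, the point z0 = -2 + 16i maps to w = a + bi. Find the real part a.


Step 1: z0 = -2 + 16i
Step 2: z0^2 = (-2)^2 - 16^2 - 64i
Step 3: real part = 4 - 256 = -252

-252


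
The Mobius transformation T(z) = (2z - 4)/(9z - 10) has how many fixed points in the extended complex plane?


Step 1: Fixed points satisfy T(z) = z
Step 2: 9z^2 - 12z + 4 = 0
Step 3: Discriminant = (-12)^2 - 4*9*4 = 0
Step 4: Number of fixed points = 1

1


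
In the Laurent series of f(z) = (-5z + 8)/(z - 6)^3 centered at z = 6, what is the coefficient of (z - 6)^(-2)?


Step 1: Write the numerator in powers of (z - 6): -5z + 8 = -5(z - 6) + (-5*6 + 8) = -5(z - 6) - 22
Step 2: Divide by (z - 6)^3: f(z) = -22(z - 6)^(-3) - 5(z - 6)^(-2)
Step 3: This finite sum is the Laurent series of f about z = 6.
Step 4: Coefficient of (z - 6)^(-2) = coefficient of (z - 6) in the re-centred numerator = -5

-5


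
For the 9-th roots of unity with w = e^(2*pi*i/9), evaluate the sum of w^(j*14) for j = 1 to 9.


Step 1: The sum sum_{j=1}^{n} w^(k*j) equals n if n | k, else 0.
Step 2: Here n = 9, k = 14
Step 3: Does n divide k? 9 | 14 -> False
Step 4: Sum = 0

0


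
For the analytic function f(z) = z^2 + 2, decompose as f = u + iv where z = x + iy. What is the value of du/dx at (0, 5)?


Step 1: f(z) = (x+iy)^2 + 2
Step 2: u = (x^2 - y^2) + 2
Step 3: u_x = 2x + 0
Step 4: At (0, 5): u_x = 0 + 0 = 0

0


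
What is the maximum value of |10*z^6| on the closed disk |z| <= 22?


Step 1: On |z| = 22, |f(z)| = 10 * |z|^6 = 10 * 22^6
Step 2: By maximum modulus principle, maximum is on boundary.
Step 3: Maximum = 10 * 113379904 = 1133799040

1133799040


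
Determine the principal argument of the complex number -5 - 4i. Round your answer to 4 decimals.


Step 1: z = -5 - 4i
Step 2: arg(z) = atan2(-4, -5)
Step 3: arg(z) = -2.4669

-2.4669


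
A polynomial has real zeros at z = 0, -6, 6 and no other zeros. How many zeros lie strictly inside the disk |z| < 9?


Step 1: Check each root:
  z = 0: |0| = 0 < 9
  z = -6: |-6| = 6 < 9
  z = 6: |6| = 6 < 9
Step 2: Count = 3

3


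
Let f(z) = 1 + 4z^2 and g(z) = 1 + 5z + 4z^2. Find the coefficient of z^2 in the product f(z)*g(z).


Step 1: z^2 term in f*g comes from: (1)*(4z^2) + (0)*(5z) + (4z^2)*(1)
Step 2: = 4 + 0 + 4
Step 3: = 8

8


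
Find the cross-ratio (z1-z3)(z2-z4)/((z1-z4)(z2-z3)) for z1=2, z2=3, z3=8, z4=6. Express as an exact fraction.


Step 1: (z1-z3)(z2-z4) = (-6) * (-3) = 18
Step 2: (z1-z4)(z2-z3) = (-4) * (-5) = 20
Step 3: Cross-ratio = 18/20 = 9/10

9/10


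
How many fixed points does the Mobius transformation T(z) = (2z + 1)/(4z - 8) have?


Step 1: Fixed points satisfy T(z) = z
Step 2: 4z^2 - 10z - 1 = 0
Step 3: Discriminant = (-10)^2 - 4*4*(-1) = 116
Step 4: Number of fixed points = 2

2


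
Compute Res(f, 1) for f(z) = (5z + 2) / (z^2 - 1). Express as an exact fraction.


Step 1: Q(z) = z^2 - 1 = (z - 1)(z + 1)
Step 2: Q'(z) = 2z
Step 3: Q'(1) = 2, P(1) = 7
Step 4: Res = P(1)/Q'(1) = 7/2 = 7/2

7/2


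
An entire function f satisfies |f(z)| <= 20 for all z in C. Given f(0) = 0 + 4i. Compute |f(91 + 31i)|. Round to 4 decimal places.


Step 1: By Liouville's theorem, a bounded entire function is constant.
Step 2: f(z) = f(0) = 0 + 4i for all z.
Step 3: |f(w)| = |0 + 4i| = sqrt(0 + 16)
Step 4: = 4.0

4.0


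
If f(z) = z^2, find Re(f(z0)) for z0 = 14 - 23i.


Step 1: z0 = 14 - 23i
Step 2: z0^2 = 14^2 - (-23)^2 - 644i
Step 3: real part = 196 - 529 = -333

-333


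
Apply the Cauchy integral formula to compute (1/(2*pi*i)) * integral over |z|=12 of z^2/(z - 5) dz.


Step 1: f(z) = z^2, a = 5 is inside |z| = 12
Step 2: By Cauchy integral formula: (1/(2pi*i)) * integral = f(a)
Step 3: f(5) = 5^2 = 25

25


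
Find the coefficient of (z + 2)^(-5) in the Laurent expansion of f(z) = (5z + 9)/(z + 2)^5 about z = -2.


Step 1: Write the numerator in powers of (z + 2): 5z + 9 = 5(z + 2) + (5*(-2) + 9) = 5(z + 2) - 1
Step 2: Divide by (z + 2)^5: f(z) = -(z + 2)^(-5) + 5(z + 2)^(-4)
Step 3: This finite sum is the Laurent series of f about z = -2.
Step 4: Coefficient of (z + 2)^(-5) = 5*(-2) + 9 = -1

-1


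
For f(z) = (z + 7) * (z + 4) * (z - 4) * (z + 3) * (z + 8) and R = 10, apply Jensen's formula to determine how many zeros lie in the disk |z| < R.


Jensen's formula: (1/2pi)*integral log|f(Re^it)|dt = log|f(0)| + sum_{|a_k|<R} log(R/|a_k|)
Step 1: f(0) = 7 * 4 * (-4) * 3 * 8 = -2688
Step 2: log|f(0)| = log|-7| + log|-4| + log|4| + log|-3| + log|-8| = 7.8966
Step 3: Zeros inside |z| < 10: -7, -4, 4, -3, -8
Step 4: Jensen sum = log(10/7) + log(10/4) + log(10/4) + log(10/3) + log(10/8) = 3.6164
Step 5: n(R) = number of terms in the Jensen sum = count of zeros inside |z| < 10 = 5

5


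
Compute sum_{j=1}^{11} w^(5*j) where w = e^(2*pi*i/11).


Step 1: The sum sum_{j=1}^{n} w^(k*j) equals n if n | k, else 0.
Step 2: Here n = 11, k = 5
Step 3: Does n divide k? 11 | 5 -> False
Step 4: Sum = 0

0


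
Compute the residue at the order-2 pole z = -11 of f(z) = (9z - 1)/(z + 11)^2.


Step 1: Pole of order 2 at z = -11
Step 2: Res = lim d/dz [(z + 11)^2 * f(z)] as z -> -11
Step 3: (z + 11)^2 * f(z) = 9z - 1
Step 4: d/dz[9z - 1] = 9

9


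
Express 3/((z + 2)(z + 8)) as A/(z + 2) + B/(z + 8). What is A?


Step 1: Multiply both sides by (z + 2) and set z = -2
Step 2: A = 3 / (-2 + 8)
Step 3: A = 3 / 6
Step 4: A = 1/2

1/2


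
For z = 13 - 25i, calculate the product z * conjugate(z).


Step 1: conj(z) = 13 + 25i
Step 2: z * conj(z) = 13^2 + (-25)^2
Step 3: = 169 + 625 = 794

794


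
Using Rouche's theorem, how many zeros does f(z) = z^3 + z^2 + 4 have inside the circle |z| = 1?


Step 1: On |z| = 1 the three terms have sizes |z^3| = 1^3 = 1, |z^2| = 1^2 = 1, |4| = 4
Step 2: The dominant term is g(z) = 4; let h(z) = z^3 + z^2 so f = g + h
Step 3: On |z| = 1: |g| = 4 and |h| <= 1 + 1 = 2
Step 4: Since 4 > 2, |h| < |g| on |z| = 1, so by Rouche f has the same number of zeros as g inside |z| < 1
Step 5: g(z) = 4 is a nonzero constant with no zeros inside |z| < 1. Answer = 0

0


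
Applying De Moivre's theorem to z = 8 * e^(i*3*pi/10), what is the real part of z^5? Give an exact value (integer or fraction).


Step 1: By De Moivre's theorem, z^5 = 8^5 * e^(i*5*3*pi/10) = 32768 * (cos(3*pi/2) + i*sin(3*pi/2))
Step 2: |z|^5 = 8^5 = 32768
Step 3: The angle 3*pi/2 already lies in [0, 2*pi)
Step 4: cos(3*pi/2) = 0
Step 5: Re(z^5) = 32768 * 0 = 0

0


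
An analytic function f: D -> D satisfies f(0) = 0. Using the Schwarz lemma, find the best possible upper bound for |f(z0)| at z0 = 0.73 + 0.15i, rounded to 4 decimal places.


Step 1: Schwarz lemma: if f: D -> D is analytic with f(0) = 0, then |f(z)| <= |z| for all z in D, and this is sharp (f(z) = z).
Step 2: |z0|^2 = 0.73^2 + 0.15^2 = 0.5554
Step 3: |z0| = sqrt(0.5554) = 0.745252
Step 4: Best bound = |z0| = 0.7453

0.7453


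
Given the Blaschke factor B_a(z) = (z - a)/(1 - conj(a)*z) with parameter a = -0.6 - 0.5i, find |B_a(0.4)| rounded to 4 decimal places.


Step 1: Numerator z0 - a = 0.4 - (-0.6 - 0.5i) = 1 + 0.5i
Step 2: Denominator 1 - conj(a)*z0 = 1 - (-0.6 + 0.5i)*0.4 = 1.24 - 0.2i
Step 3: |z0 - a|^2 = 1^2 + 0.5^2 = 1.25; |1 - conj(a)*z0|^2 = 1.24^2 + (-0.2)^2 = 1.5776
Step 4: |B_a(0.4)| = sqrt(1.25 / 1.5776) = sqrt(0.792343)
Step 5: = 0.8901

0.8901


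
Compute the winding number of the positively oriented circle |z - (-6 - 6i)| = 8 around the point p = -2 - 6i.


Step 1: Center c = (-6, -6), radius = 8
Step 2: |p - c|^2 = 4^2 + 0^2 = 16
Step 3: r^2 = 64
Step 4: |p-c| < r so winding number = 1

1


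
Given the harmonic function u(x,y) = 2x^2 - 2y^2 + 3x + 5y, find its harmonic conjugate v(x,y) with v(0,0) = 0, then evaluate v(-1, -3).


Step 1: v_x = -u_y = 4y - 5
Step 2: v_y = u_x = 4x + 3
Step 3: v = 4xy - 5x + 3y + C
Step 4: v(0,0) = 0 => C = 0
Step 5: v(-1, -3) = 8

8


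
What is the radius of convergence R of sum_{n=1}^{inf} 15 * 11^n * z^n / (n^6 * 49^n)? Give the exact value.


Step 1: General term a_n = 15 * 11^n / (n^6 * 49^n)
Step 2: By the root test, |a_n|^(1/n) = 15^(1/n) * 11 / (n^(6/n) * 49) -> 11/49 as n -> infinity (since 15^(1/n) -> 1 and n^(6/n) -> 1)
Step 3: R = 1/lim|a_n|^(1/n) = 49/11

49/11


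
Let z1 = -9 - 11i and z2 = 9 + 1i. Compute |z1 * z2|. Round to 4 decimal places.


Step 1: |z1| = sqrt((-9)^2 + (-11)^2) = sqrt(202)
Step 2: |z2| = sqrt(9^2 + 1^2) = sqrt(82)
Step 3: |z1*z2| = |z1|*|z2| = sqrt(202) * sqrt(82) = sqrt(202 * 82) = sqrt(16564)
Step 4: = 128.7012

128.7012


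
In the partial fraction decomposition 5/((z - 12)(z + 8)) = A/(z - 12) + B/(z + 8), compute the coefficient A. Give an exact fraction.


Step 1: Multiply both sides by (z - 12) and set z = 12
Step 2: A = 5 / (12 + 8)
Step 3: A = 5 / 20
Step 4: A = 1/4

1/4


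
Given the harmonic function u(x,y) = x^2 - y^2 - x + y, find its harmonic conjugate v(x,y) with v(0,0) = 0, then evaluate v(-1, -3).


Step 1: v_x = -u_y = 2y - 1
Step 2: v_y = u_x = 2x - 1
Step 3: v = 2xy - x - y + C
Step 4: v(0,0) = 0 => C = 0
Step 5: v(-1, -3) = 10

10


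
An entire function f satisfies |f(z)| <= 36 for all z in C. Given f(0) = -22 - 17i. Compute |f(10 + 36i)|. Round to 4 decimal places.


Step 1: By Liouville's theorem, a bounded entire function is constant.
Step 2: f(z) = f(0) = -22 - 17i for all z.
Step 3: |f(w)| = |-22 - 17i| = sqrt(484 + 289)
Step 4: = 27.8029

27.8029


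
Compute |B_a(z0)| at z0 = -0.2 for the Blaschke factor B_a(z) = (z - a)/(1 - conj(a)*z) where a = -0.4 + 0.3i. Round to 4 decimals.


Step 1: Numerator z0 - a = -0.2 - (-0.4 + 0.3i) = 0.2 - 0.3i
Step 2: Denominator 1 - conj(a)*z0 = 1 - (-0.4 - 0.3i)*(-0.2) = 0.92 - 0.06i
Step 3: |z0 - a|^2 = 0.2^2 + (-0.3)^2 = 0.13; |1 - conj(a)*z0|^2 = 0.92^2 + (-0.06)^2 = 0.85
Step 4: |B_a(-0.2)| = sqrt(0.13 / 0.85) = sqrt(0.152941)
Step 5: = 0.3911

0.3911


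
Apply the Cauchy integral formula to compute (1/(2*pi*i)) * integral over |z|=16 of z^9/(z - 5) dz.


Step 1: f(z) = z^9, a = 5 is inside |z| = 16
Step 2: By Cauchy integral formula: (1/(2pi*i)) * integral = f(a)
Step 3: f(5) = 5^9 = 1953125

1953125


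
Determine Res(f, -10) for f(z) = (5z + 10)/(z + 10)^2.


Step 1: Pole of order 2 at z = -10
Step 2: Res = lim d/dz [(z + 10)^2 * f(z)] as z -> -10
Step 3: (z + 10)^2 * f(z) = 5z + 10
Step 4: d/dz[5z + 10] = 5

5


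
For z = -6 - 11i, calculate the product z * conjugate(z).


Step 1: conj(z) = -6 + 11i
Step 2: z * conj(z) = (-6)^2 + (-11)^2
Step 3: = 36 + 121 = 157

157


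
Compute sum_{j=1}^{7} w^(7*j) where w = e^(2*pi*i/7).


Step 1: The sum sum_{j=1}^{n} w^(k*j) equals n if n | k, else 0.
Step 2: Here n = 7, k = 7
Step 3: Does n divide k? 7 | 7 -> True
Step 4: Sum = 7

7


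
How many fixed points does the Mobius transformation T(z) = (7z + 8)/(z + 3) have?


Step 1: Fixed points satisfy T(z) = z
Step 2: z^2 - 4z - 8 = 0
Step 3: Discriminant = (-4)^2 - 4*1*(-8) = 48
Step 4: Number of fixed points = 2

2


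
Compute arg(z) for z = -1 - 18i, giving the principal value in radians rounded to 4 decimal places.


Step 1: z = -1 - 18i
Step 2: arg(z) = atan2(-18, -1)
Step 3: arg(z) = -1.6263

-1.6263


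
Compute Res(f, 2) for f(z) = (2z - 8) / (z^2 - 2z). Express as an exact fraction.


Step 1: Q(z) = z^2 - 2z = (z - 2)(z)
Step 2: Q'(z) = 2z - 2
Step 3: Q'(2) = 2, P(2) = -4
Step 4: Res = P(2)/Q'(2) = -4/2 = -2

-2


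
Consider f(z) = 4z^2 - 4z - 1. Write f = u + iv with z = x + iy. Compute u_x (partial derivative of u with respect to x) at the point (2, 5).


Step 1: f(z) = 4(x+iy)^2 - 4(x+iy) - 1
Step 2: u = 4(x^2 - y^2) - 4x - 1
Step 3: u_x = 8x - 4
Step 4: At (2, 5): u_x = 16 - 4 = 12

12


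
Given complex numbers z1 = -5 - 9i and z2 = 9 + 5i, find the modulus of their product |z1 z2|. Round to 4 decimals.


Step 1: |z1| = sqrt((-5)^2 + (-9)^2) = sqrt(106)
Step 2: |z2| = sqrt(9^2 + 5^2) = sqrt(106)
Step 3: |z1*z2| = |z1|*|z2| = sqrt(106) * sqrt(106) = sqrt(106 * 106) = sqrt(11236)
Step 4: = 106.0

106.0


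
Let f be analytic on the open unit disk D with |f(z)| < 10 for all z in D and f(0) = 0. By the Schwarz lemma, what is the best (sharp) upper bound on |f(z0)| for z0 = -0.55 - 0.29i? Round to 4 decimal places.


Step 1: g = f/10 maps D -> D with g(0) = 0, so by the Schwarz lemma |g(z)| <= |z|, i.e. |f(z)| <= 10|z|; this is sharp (f(z) = 10z).
Step 2: |z0|^2 = (-0.55)^2 + (-0.29)^2 = 0.3866
Step 3: |z0| = sqrt(0.3866) = 0.621772
Step 4: Best bound = 10 * |z0| = 10 * 0.621772 = 6.2177

6.2177


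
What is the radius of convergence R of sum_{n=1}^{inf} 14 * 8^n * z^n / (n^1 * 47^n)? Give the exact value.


Step 1: General term a_n = 14 * 8^n / (n^1 * 47^n)
Step 2: By the root test, |a_n|^(1/n) = 14^(1/n) * 8 / (n^(1/n) * 47) -> 8/47 as n -> infinity (since 14^(1/n) -> 1 and n^(1/n) -> 1)
Step 3: R = 1/lim|a_n|^(1/n) = 47/8

47/8


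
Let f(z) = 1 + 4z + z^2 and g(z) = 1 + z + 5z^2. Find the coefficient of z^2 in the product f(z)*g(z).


Step 1: z^2 term in f*g comes from: (1)*(5z^2) + (4z)*(z) + (z^2)*(1)
Step 2: = 5 + 4 + 1
Step 3: = 10

10


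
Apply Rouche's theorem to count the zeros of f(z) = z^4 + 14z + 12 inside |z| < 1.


Step 1: On |z| = 1 the three terms have sizes |z^4| = 1^4 = 1, |14z| = 14*1 = 14, |12| = 12
Step 2: The dominant term is g(z) = 14z; let h(z) = z^4 + 12 so f = g + h
Step 3: On |z| = 1: |g| = 14 and |h| <= 1 + 12 = 13
Step 4: Since 14 > 13, |h| < |g| on |z| = 1, so by Rouche f has the same number of zeros as g inside |z| < 1
Step 5: g(z) = 14z has 1 zero (at the origin, multiplicity 1) inside |z| < 1. Answer = 1

1


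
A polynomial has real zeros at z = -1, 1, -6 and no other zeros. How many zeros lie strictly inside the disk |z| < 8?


Step 1: Check each root:
  z = -1: |-1| = 1 < 8
  z = 1: |1| = 1 < 8
  z = -6: |-6| = 6 < 8
Step 2: Count = 3

3


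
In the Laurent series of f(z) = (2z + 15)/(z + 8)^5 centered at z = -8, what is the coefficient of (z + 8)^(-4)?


Step 1: Write the numerator in powers of (z + 8): 2z + 15 = 2(z + 8) + (2*(-8) + 15) = 2(z + 8) - 1
Step 2: Divide by (z + 8)^5: f(z) = -(z + 8)^(-5) + 2(z + 8)^(-4)
Step 3: This finite sum is the Laurent series of f about z = -8.
Step 4: Coefficient of (z + 8)^(-4) = coefficient of (z + 8) in the re-centred numerator = 2

2


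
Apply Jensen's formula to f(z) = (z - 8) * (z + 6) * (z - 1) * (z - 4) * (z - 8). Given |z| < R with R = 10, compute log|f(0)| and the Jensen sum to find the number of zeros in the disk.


Jensen's formula: (1/2pi)*integral log|f(Re^it)|dt = log|f(0)| + sum_{|a_k|<R} log(R/|a_k|)
Step 1: f(0) = (-8) * 6 * (-1) * (-4) * (-8) = 1536
Step 2: log|f(0)| = log|8| + log|-6| + log|1| + log|4| + log|8| = 7.3369
Step 3: Zeros inside |z| < 10: 8, -6, 1, 4, 8
Step 4: Jensen sum = log(10/8) + log(10/6) + log(10/1) + log(10/4) + log(10/8) = 4.176
Step 5: n(R) = number of terms in the Jensen sum = count of zeros inside |z| < 10 = 5

5


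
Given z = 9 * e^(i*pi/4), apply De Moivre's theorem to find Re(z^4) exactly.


Step 1: By De Moivre's theorem, z^4 = 9^4 * e^(i*4*pi/4) = 6561 * (cos(pi) + i*sin(pi))
Step 2: |z|^4 = 9^4 = 6561
Step 3: The angle pi already lies in [0, 2*pi)
Step 4: cos(pi) = -1
Step 5: Re(z^4) = 6561 * (-1) = -6561

-6561


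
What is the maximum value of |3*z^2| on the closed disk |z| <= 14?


Step 1: On |z| = 14, |f(z)| = 3 * |z|^2 = 3 * 14^2
Step 2: By maximum modulus principle, maximum is on boundary.
Step 3: Maximum = 3 * 196 = 588

588


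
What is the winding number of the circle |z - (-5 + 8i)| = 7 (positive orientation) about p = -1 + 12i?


Step 1: Center c = (-5, 8), radius = 7
Step 2: |p - c|^2 = 4^2 + 4^2 = 32
Step 3: r^2 = 49
Step 4: |p-c| < r so winding number = 1

1


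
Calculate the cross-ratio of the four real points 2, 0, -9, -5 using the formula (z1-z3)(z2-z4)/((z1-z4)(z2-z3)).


Step 1: (z1-z3)(z2-z4) = 11 * 5 = 55
Step 2: (z1-z4)(z2-z3) = 7 * 9 = 63
Step 3: Cross-ratio = 55/63 = 55/63

55/63


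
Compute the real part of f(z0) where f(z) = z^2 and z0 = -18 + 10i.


Step 1: z0 = -18 + 10i
Step 2: z0^2 = (-18)^2 - 10^2 - 360i
Step 3: real part = 324 - 100 = 224

224


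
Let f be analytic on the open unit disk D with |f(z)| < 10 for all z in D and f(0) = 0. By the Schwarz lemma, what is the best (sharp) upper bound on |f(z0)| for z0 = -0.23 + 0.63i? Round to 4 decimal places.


Step 1: g = f/10 maps D -> D with g(0) = 0, so by the Schwarz lemma |g(z)| <= |z|, i.e. |f(z)| <= 10|z|; this is sharp (f(z) = 10z).
Step 2: |z0|^2 = (-0.23)^2 + 0.63^2 = 0.4498
Step 3: |z0| = sqrt(0.4498) = 0.670671
Step 4: Best bound = 10 * |z0| = 10 * 0.670671 = 6.7067

6.7067


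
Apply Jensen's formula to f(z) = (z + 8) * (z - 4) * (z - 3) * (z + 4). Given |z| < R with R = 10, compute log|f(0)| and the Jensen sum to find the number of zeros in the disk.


Jensen's formula: (1/2pi)*integral log|f(Re^it)|dt = log|f(0)| + sum_{|a_k|<R} log(R/|a_k|)
Step 1: f(0) = 8 * (-4) * (-3) * 4 = 384
Step 2: log|f(0)| = log|-8| + log|4| + log|3| + log|-4| = 5.9506
Step 3: Zeros inside |z| < 10: -8, 4, 3, -4
Step 4: Jensen sum = log(10/8) + log(10/4) + log(10/3) + log(10/4) = 3.2597
Step 5: n(R) = number of terms in the Jensen sum = count of zeros inside |z| < 10 = 4

4


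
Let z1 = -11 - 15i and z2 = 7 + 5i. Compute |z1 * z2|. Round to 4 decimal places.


Step 1: |z1| = sqrt((-11)^2 + (-15)^2) = sqrt(346)
Step 2: |z2| = sqrt(7^2 + 5^2) = sqrt(74)
Step 3: |z1*z2| = |z1|*|z2| = sqrt(346) * sqrt(74) = sqrt(346 * 74) = sqrt(25604)
Step 4: = 160.0125

160.0125


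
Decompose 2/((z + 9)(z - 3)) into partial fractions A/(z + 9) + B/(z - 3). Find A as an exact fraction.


Step 1: Multiply both sides by (z + 9) and set z = -9
Step 2: A = 2 / (-9 - 3)
Step 3: A = 2 / (-12)
Step 4: A = -1/6

-1/6


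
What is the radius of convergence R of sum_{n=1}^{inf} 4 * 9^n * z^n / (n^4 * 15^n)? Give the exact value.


Step 1: General term a_n = 4 * 9^n / (n^4 * 15^n)
Step 2: By the root test, |a_n|^(1/n) = 4^(1/n) * 9 / (n^(4/n) * 15) -> 9/15 as n -> infinity (since 4^(1/n) -> 1 and n^(4/n) -> 1)
Step 3: R = 1/lim|a_n|^(1/n) = 15/9 = 5/3

5/3


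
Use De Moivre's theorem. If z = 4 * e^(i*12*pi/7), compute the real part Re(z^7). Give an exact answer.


Step 1: By De Moivre's theorem, z^7 = 4^7 * e^(i*7*12*pi/7) = 16384 * (cos(12*pi) + i*sin(12*pi))
Step 2: |z|^7 = 4^7 = 16384
Step 3: Reduce the angle mod 2*pi: 12*pi - 12*pi = 0
Step 4: cos(0) = 1
Step 5: Re(z^7) = 16384 * 1 = 16384

16384


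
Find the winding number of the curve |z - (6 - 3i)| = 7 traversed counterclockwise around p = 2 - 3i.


Step 1: Center c = (6, -3), radius = 7
Step 2: |p - c|^2 = (-4)^2 + 0^2 = 16
Step 3: r^2 = 49
Step 4: |p-c| < r so winding number = 1

1


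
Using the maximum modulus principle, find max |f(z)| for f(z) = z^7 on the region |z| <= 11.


Step 1: On |z| = 11, |f(z)| = |z|^7 = 11^7
Step 2: By maximum modulus principle, maximum is on boundary.
Step 3: Maximum = 19487171 = 19487171

19487171


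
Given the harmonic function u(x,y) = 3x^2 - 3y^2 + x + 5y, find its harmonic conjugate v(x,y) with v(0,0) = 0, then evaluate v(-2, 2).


Step 1: v_x = -u_y = 6y - 5
Step 2: v_y = u_x = 6x + 1
Step 3: v = 6xy - 5x + y + C
Step 4: v(0,0) = 0 => C = 0
Step 5: v(-2, 2) = -12

-12


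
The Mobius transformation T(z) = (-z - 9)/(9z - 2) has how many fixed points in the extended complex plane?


Step 1: Fixed points satisfy T(z) = z
Step 2: 9z^2 - z + 9 = 0
Step 3: Discriminant = (-1)^2 - 4*9*9 = -323
Step 4: Number of fixed points = 2

2


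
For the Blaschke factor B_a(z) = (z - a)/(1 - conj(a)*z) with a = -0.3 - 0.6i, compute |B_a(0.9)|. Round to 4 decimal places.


Step 1: Numerator z0 - a = 0.9 - (-0.3 - 0.6i) = 1.2 + 0.6i
Step 2: Denominator 1 - conj(a)*z0 = 1 - (-0.3 + 0.6i)*0.9 = 1.27 - 0.54i
Step 3: |z0 - a|^2 = 1.2^2 + 0.6^2 = 1.8; |1 - conj(a)*z0|^2 = 1.27^2 + (-0.54)^2 = 1.9045
Step 4: |B_a(0.9)| = sqrt(1.8 / 1.9045) = sqrt(0.94513)
Step 5: = 0.9722

0.9722


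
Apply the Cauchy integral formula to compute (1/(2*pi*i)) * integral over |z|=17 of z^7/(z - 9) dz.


Step 1: f(z) = z^7, a = 9 is inside |z| = 17
Step 2: By Cauchy integral formula: (1/(2pi*i)) * integral = f(a)
Step 3: f(9) = 9^7 = 4782969

4782969


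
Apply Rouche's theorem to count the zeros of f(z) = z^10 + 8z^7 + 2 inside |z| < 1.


Step 1: On |z| = 1 the three terms have sizes |z^10| = 1^10 = 1, |8z^7| = 8*1^7 = 8, |2| = 2
Step 2: The dominant term is g(z) = 8z^7; let h(z) = z^10 + 2 so f = g + h
Step 3: On |z| = 1: |g| = 8 and |h| <= 1 + 2 = 3
Step 4: Since 8 > 3, |h| < |g| on |z| = 1, so by Rouche f has the same number of zeros as g inside |z| < 1
Step 5: g(z) = 8z^7 has 7 zeros (at the origin, multiplicity 7) inside |z| < 1. Answer = 7

7


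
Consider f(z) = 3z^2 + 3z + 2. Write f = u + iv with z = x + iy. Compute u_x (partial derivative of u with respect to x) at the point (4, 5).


Step 1: f(z) = 3(x+iy)^2 + 3(x+iy) + 2
Step 2: u = 3(x^2 - y^2) + 3x + 2
Step 3: u_x = 6x + 3
Step 4: At (4, 5): u_x = 24 + 3 = 27

27


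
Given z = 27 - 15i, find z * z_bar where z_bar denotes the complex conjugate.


Step 1: conj(z) = 27 + 15i
Step 2: z * conj(z) = 27^2 + (-15)^2
Step 3: = 729 + 225 = 954

954


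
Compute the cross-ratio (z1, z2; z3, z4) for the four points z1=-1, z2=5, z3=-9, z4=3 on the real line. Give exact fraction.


Step 1: (z1-z3)(z2-z4) = 8 * 2 = 16
Step 2: (z1-z4)(z2-z3) = (-4) * 14 = -56
Step 3: Cross-ratio = -16/56 = -2/7

-2/7


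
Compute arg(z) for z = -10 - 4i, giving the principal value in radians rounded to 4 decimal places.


Step 1: z = -10 - 4i
Step 2: arg(z) = atan2(-4, -10)
Step 3: arg(z) = -2.7611

-2.7611


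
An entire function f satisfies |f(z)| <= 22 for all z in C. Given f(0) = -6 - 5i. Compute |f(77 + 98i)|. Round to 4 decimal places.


Step 1: By Liouville's theorem, a bounded entire function is constant.
Step 2: f(z) = f(0) = -6 - 5i for all z.
Step 3: |f(w)| = |-6 - 5i| = sqrt(36 + 25)
Step 4: = 7.8102

7.8102


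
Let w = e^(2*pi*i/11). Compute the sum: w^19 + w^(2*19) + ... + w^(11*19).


Step 1: The sum sum_{j=1}^{n} w^(k*j) equals n if n | k, else 0.
Step 2: Here n = 11, k = 19
Step 3: Does n divide k? 11 | 19 -> False
Step 4: Sum = 0

0


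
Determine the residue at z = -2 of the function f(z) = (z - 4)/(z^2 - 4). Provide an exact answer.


Step 1: Q(z) = z^2 - 4 = (z + 2)(z - 2)
Step 2: Q'(z) = 2z
Step 3: Q'(-2) = -4, P(-2) = -6
Step 4: Res = P(-2)/Q'(-2) = -6/(-4) = 3/2

3/2


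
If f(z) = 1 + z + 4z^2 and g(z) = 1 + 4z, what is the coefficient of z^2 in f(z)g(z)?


Step 1: z^2 term in f*g comes from: (1)*(0) + (z)*(4z) + (4z^2)*(1)
Step 2: = 0 + 4 + 4
Step 3: = 8

8


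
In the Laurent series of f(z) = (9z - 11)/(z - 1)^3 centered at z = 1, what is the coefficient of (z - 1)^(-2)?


Step 1: Write the numerator in powers of (z - 1): 9z - 11 = 9(z - 1) + (9*1 - 11) = 9(z - 1) - 2
Step 2: Divide by (z - 1)^3: f(z) = -2(z - 1)^(-3) + 9(z - 1)^(-2)
Step 3: This finite sum is the Laurent series of f about z = 1.
Step 4: Coefficient of (z - 1)^(-2) = coefficient of (z - 1) in the re-centred numerator = 9

9


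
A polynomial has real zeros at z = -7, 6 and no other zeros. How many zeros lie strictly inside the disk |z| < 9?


Step 1: Check each root:
  z = -7: |-7| = 7 < 9
  z = 6: |6| = 6 < 9
Step 2: Count = 2

2


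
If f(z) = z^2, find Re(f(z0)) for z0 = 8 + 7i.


Step 1: z0 = 8 + 7i
Step 2: z0^2 = 8^2 - 7^2 + 112i
Step 3: real part = 64 - 49 = 15

15


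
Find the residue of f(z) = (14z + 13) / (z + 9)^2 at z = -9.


Step 1: Pole of order 2 at z = -9
Step 2: Res = lim d/dz [(z + 9)^2 * f(z)] as z -> -9
Step 3: (z + 9)^2 * f(z) = 14z + 13
Step 4: d/dz[14z + 13] = 14

14


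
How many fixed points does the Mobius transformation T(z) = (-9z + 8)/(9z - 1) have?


Step 1: Fixed points satisfy T(z) = z
Step 2: 9z^2 + 8z - 8 = 0
Step 3: Discriminant = 8^2 - 4*9*(-8) = 352
Step 4: Number of fixed points = 2

2


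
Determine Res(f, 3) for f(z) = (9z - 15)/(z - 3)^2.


Step 1: Pole of order 2 at z = 3
Step 2: Res = lim d/dz [(z - 3)^2 * f(z)] as z -> 3
Step 3: (z - 3)^2 * f(z) = 9z - 15
Step 4: d/dz[9z - 15] = 9

9


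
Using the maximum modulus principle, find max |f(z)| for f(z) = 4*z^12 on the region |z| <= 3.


Step 1: On |z| = 3, |f(z)| = 4 * |z|^12 = 4 * 3^12
Step 2: By maximum modulus principle, maximum is on boundary.
Step 3: Maximum = 4 * 531441 = 2125764

2125764


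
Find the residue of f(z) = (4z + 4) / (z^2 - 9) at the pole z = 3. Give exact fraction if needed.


Step 1: Q(z) = z^2 - 9 = (z - 3)(z + 3)
Step 2: Q'(z) = 2z
Step 3: Q'(3) = 6, P(3) = 16
Step 4: Res = P(3)/Q'(3) = 16/6 = 8/3

8/3


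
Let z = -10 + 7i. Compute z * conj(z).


Step 1: conj(z) = -10 - 7i
Step 2: z * conj(z) = (-10)^2 + 7^2
Step 3: = 100 + 49 = 149

149


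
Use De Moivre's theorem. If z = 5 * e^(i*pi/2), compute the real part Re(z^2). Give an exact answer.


Step 1: By De Moivre's theorem, z^2 = 5^2 * e^(i*2*pi/2) = 25 * (cos(pi) + i*sin(pi))
Step 2: |z|^2 = 5^2 = 25
Step 3: The angle pi already lies in [0, 2*pi)
Step 4: cos(pi) = -1
Step 5: Re(z^2) = 25 * (-1) = -25

-25


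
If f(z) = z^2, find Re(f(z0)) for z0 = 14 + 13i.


Step 1: z0 = 14 + 13i
Step 2: z0^2 = 14^2 - 13^2 + 364i
Step 3: real part = 196 - 169 = 27

27


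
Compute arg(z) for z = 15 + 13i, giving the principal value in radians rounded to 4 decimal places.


Step 1: z = 15 + 13i
Step 2: arg(z) = atan2(13, 15)
Step 3: arg(z) = 0.7141

0.7141


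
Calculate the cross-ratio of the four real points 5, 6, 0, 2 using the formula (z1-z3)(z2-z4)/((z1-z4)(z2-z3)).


Step 1: (z1-z3)(z2-z4) = 5 * 4 = 20
Step 2: (z1-z4)(z2-z3) = 3 * 6 = 18
Step 3: Cross-ratio = 20/18 = 10/9

10/9


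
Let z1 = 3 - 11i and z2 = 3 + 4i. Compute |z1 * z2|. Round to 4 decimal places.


Step 1: |z1| = sqrt(3^2 + (-11)^2) = sqrt(130)
Step 2: |z2| = sqrt(3^2 + 4^2) = sqrt(25)
Step 3: |z1*z2| = |z1|*|z2| = sqrt(130) * sqrt(25) = sqrt(130 * 25) = sqrt(3250)
Step 4: = 57.0088

57.0088


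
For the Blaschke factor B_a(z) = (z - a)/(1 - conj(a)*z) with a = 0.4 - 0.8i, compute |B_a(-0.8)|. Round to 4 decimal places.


Step 1: Numerator z0 - a = -0.8 - (0.4 - 0.8i) = -1.2 + 0.8i
Step 2: Denominator 1 - conj(a)*z0 = 1 - (0.4 + 0.8i)*(-0.8) = 1.32 + 0.64i
Step 3: |z0 - a|^2 = (-1.2)^2 + 0.8^2 = 2.08; |1 - conj(a)*z0|^2 = 1.32^2 + 0.64^2 = 2.152
Step 4: |B_a(-0.8)| = sqrt(2.08 / 2.152) = sqrt(0.966543)
Step 5: = 0.9831

0.9831


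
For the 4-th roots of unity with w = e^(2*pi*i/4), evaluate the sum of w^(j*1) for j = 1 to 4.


Step 1: The sum sum_{j=1}^{n} w^(k*j) equals n if n | k, else 0.
Step 2: Here n = 4, k = 1
Step 3: Does n divide k? 4 | 1 -> False
Step 4: Sum = 0

0


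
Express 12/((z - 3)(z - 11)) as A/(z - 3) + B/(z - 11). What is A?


Step 1: Multiply both sides by (z - 3) and set z = 3
Step 2: A = 12 / (3 - 11)
Step 3: A = 12 / (-8)
Step 4: A = -3/2

-3/2


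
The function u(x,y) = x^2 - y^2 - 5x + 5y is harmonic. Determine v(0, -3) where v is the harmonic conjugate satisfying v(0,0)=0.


Step 1: v_x = -u_y = 2y - 5
Step 2: v_y = u_x = 2x - 5
Step 3: v = 2xy - 5x - 5y + C
Step 4: v(0,0) = 0 => C = 0
Step 5: v(0, -3) = 15

15


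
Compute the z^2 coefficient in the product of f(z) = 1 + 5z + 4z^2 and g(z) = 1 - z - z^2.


Step 1: z^2 term in f*g comes from: (1)*(-z^2) + (5z)*(-z) + (4z^2)*(1)
Step 2: = -1 - 5 + 4
Step 3: = -2

-2


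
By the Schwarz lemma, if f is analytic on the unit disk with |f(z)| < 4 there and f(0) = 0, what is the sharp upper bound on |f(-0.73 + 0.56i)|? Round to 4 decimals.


Step 1: g = f/4 maps D -> D with g(0) = 0, so by the Schwarz lemma |g(z)| <= |z|, i.e. |f(z)| <= 4|z|; this is sharp (f(z) = 4z).
Step 2: |z0|^2 = (-0.73)^2 + 0.56^2 = 0.8465
Step 3: |z0| = sqrt(0.8465) = 0.920054
Step 4: Best bound = 4 * |z0| = 4 * 0.920054 = 3.6802

3.6802


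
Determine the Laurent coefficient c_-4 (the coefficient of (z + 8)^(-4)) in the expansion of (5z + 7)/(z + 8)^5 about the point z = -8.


Step 1: Write the numerator in powers of (z + 8): 5z + 7 = 5(z + 8) + (5*(-8) + 7) = 5(z + 8) - 33
Step 2: Divide by (z + 8)^5: f(z) = -33(z + 8)^(-5) + 5(z + 8)^(-4)
Step 3: This finite sum is the Laurent series of f about z = -8.
Step 4: Coefficient of (z + 8)^(-4) = coefficient of (z + 8) in the re-centred numerator = 5

5


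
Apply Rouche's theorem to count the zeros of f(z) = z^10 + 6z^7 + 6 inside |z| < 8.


Step 1: On |z| = 8 the three terms have sizes |z^10| = 8^10 = 1073741824, |6z^7| = 6*8^7 = 12582912, |6| = 6
Step 2: The dominant term is g(z) = z^10; let h(z) = 6z^7 + 6 so f = g + h
Step 3: On |z| = 8: |g| = 1073741824 and |h| <= 12582912 + 6 = 12582918
Step 4: Since 1073741824 > 12582918, |h| < |g| on |z| = 8, so by Rouche f has the same number of zeros as g inside |z| < 8
Step 5: g(z) = z^10 has 10 zeros (all at the origin) inside |z| < 8. Answer = 10

10


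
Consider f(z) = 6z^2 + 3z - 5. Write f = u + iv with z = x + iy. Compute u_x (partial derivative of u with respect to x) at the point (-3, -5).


Step 1: f(z) = 6(x+iy)^2 + 3(x+iy) - 5
Step 2: u = 6(x^2 - y^2) + 3x - 5
Step 3: u_x = 12x + 3
Step 4: At (-3, -5): u_x = -36 + 3 = -33

-33


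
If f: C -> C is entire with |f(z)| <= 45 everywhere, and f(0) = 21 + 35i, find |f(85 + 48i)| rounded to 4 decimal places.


Step 1: By Liouville's theorem, a bounded entire function is constant.
Step 2: f(z) = f(0) = 21 + 35i for all z.
Step 3: |f(w)| = |21 + 35i| = sqrt(441 + 1225)
Step 4: = 40.8167

40.8167


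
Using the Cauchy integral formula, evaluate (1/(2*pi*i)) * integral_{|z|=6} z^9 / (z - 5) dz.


Step 1: f(z) = z^9, a = 5 is inside |z| = 6
Step 2: By Cauchy integral formula: (1/(2pi*i)) * integral = f(a)
Step 3: f(5) = 5^9 = 1953125

1953125


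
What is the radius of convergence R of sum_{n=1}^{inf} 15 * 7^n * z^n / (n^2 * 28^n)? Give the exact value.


Step 1: General term a_n = 15 * 7^n / (n^2 * 28^n)
Step 2: By the root test, |a_n|^(1/n) = 15^(1/n) * 7 / (n^(2/n) * 28) -> 7/28 as n -> infinity (since 15^(1/n) -> 1 and n^(2/n) -> 1)
Step 3: R = 1/lim|a_n|^(1/n) = 28/7 = 4

4


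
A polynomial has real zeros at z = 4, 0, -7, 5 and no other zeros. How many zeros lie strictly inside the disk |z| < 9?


Step 1: Check each root:
  z = 4: |4| = 4 < 9
  z = 0: |0| = 0 < 9
  z = -7: |-7| = 7 < 9
  z = 5: |5| = 5 < 9
Step 2: Count = 4

4


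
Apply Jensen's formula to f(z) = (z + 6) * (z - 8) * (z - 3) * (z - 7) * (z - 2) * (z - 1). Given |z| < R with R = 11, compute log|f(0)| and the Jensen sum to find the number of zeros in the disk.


Jensen's formula: (1/2pi)*integral log|f(Re^it)|dt = log|f(0)| + sum_{|a_k|<R} log(R/|a_k|)
Step 1: f(0) = 6 * (-8) * (-3) * (-7) * (-2) * (-1) = -2016
Step 2: log|f(0)| = log|-6| + log|8| + log|3| + log|7| + log|2| + log|1| = 7.6089
Step 3: Zeros inside |z| < 11: -6, 8, 3, 7, 2, 1
Step 4: Jensen sum = log(11/6) + log(11/8) + log(11/3) + log(11/7) + log(11/2) + log(11/1) = 6.7785
Step 5: n(R) = number of terms in the Jensen sum = count of zeros inside |z| < 11 = 6

6


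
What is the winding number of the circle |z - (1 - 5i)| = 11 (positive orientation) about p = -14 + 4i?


Step 1: Center c = (1, -5), radius = 11
Step 2: |p - c|^2 = (-15)^2 + 9^2 = 306
Step 3: r^2 = 121
Step 4: |p-c| > r so winding number = 0

0


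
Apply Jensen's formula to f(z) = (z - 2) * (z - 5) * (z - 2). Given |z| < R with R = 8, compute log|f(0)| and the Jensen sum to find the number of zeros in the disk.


Jensen's formula: (1/2pi)*integral log|f(Re^it)|dt = log|f(0)| + sum_{|a_k|<R} log(R/|a_k|)
Step 1: f(0) = (-2) * (-5) * (-2) = -20
Step 2: log|f(0)| = log|2| + log|5| + log|2| = 2.9957
Step 3: Zeros inside |z| < 8: 2, 5, 2
Step 4: Jensen sum = log(8/2) + log(8/5) + log(8/2) = 3.2426
Step 5: n(R) = number of terms in the Jensen sum = count of zeros inside |z| < 8 = 3

3


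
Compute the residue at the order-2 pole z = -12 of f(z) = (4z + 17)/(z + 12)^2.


Step 1: Pole of order 2 at z = -12
Step 2: Res = lim d/dz [(z + 12)^2 * f(z)] as z -> -12
Step 3: (z + 12)^2 * f(z) = 4z + 17
Step 4: d/dz[4z + 17] = 4

4
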